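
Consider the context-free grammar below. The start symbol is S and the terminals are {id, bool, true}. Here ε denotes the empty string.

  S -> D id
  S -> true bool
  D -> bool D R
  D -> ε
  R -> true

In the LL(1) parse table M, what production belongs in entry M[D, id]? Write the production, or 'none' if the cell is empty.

FIRST(D) = {ε, bool}
FIRST(R) = {true}
FIRST(S) = {bool, id, true}  (via D id)
FOLLOW(S) includes $ since S is the start symbol.
FOLLOW(D): in S->D id, D is followed by id with FIRST {id}; in D->bool D R, D is followed by R with FIRST {true}. Thus FOLLOW(D) = {id, true}.
For D -> bool D R: FIRST(bool D R) = {bool}, so it goes in M[D, t] for t ∈ {bool}.
For D -> ε: FIRST(ε) = {ε}, so it goes in M[D, t] for t ∈ {}; since ε ∈ FIRST, also for every t ∈ FOLLOW(D) = {id, true}.

D -> ε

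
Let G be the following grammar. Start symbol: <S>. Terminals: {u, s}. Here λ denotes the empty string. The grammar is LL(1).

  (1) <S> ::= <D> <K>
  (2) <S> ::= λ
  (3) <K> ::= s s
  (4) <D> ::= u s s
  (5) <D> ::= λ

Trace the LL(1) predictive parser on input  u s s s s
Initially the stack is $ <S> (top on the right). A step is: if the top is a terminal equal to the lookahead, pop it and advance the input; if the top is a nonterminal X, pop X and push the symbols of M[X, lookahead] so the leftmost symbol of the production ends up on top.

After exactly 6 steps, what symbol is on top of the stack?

step 1: stack=$ <S>  input=u s s s s $  — expand <S> ::= <D> <K>
step 2: stack=$ <K> <D>  input=u s s s s $  — expand <D> ::= u s s
step 3: stack=$ <K> s s u  input=u s s s s $  — match u
step 4: stack=$ <K> s s  input=s s s s $  — match s
step 5: stack=$ <K> s  input=s s s $  — match s
step 6: stack=$ <K>  input=s s $  — expand <K> ::= s s
Stack after step 6: $ s s (top = s).

s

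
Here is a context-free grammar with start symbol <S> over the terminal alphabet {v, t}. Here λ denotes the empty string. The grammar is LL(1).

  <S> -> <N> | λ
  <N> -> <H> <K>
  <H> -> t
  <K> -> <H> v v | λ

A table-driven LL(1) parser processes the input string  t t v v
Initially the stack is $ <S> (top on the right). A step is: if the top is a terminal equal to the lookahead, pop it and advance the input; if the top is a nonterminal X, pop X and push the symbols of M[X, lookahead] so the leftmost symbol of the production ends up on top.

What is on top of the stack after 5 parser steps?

     Stack      Input      Action
  1  $ <S>      t t v v $  expand <S> -> <N>
  2  $ <N>      t t v v $  expand <N> -> <H> <K>
  3  $ <K> <H>  t t v v $  expand <H> -> t
  4  $ <K> t    t t v v $  match t
  5  $ <K>      t v v $    expand <K> -> <H> v v
Stack after step 5: $ v v <H> (top = <H>).

<H>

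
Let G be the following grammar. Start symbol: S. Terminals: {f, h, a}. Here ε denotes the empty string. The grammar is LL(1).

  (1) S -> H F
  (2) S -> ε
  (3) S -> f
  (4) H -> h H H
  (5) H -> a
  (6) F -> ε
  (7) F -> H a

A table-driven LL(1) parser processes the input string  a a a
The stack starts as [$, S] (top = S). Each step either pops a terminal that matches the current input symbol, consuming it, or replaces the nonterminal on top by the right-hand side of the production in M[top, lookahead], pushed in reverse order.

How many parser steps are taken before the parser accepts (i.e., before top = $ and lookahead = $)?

7

step 1: stack=$ S  input=a a a $  — expand S -> H F
step 2: stack=$ F H  input=a a a $  — expand H -> a
step 3: stack=$ F a  input=a a a $  — match a
step 4: stack=$ F  input=a a $  — expand F -> H a
step 5: stack=$ a H  input=a a $  — expand H -> a
step 6: stack=$ a a  input=a a $  — match a
step 7: stack=$ a  input=a $  — match a
Accept reached after 7 steps.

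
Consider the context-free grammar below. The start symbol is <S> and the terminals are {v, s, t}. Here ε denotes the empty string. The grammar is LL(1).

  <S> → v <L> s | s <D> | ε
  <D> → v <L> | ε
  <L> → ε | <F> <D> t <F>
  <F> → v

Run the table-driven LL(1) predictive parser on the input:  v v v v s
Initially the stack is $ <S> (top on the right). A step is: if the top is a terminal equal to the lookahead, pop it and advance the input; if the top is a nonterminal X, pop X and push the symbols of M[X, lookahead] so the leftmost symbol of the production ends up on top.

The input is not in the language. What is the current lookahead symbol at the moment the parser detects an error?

step 1: stack=$ <S>  input=v v v v s $  — expand <S> → v <L> s
step 2: stack=$ s <L> v  input=v v v v s $  — match v
step 3: stack=$ s <L>  input=v v v s $  — expand <L> → <F> <D> t <F>
step 4: stack=$ s <F> t <D> <F>  input=v v v s $  — expand <F> → v
step 5: stack=$ s <F> t <D> v  input=v v v s $  — match v
step 6: stack=$ s <F> t <D>  input=v v s $  — expand <D> → v <L>
step 7: stack=$ s <F> t <L> v  input=v v s $  — match v
step 8: stack=$ s <F> t <L>  input=v s $  — expand <L> → <F> <D> t <F>
step 9: stack=$ s <F> t <F> t <D> <F>  input=v s $  — expand <F> → v
step 10: stack=$ s <F> t <F> t <D> v  input=v s $  — match v
step 11: stack=$ s <F> t <F> t <D>  input=s $  — error: M[<D>, s] is empty

s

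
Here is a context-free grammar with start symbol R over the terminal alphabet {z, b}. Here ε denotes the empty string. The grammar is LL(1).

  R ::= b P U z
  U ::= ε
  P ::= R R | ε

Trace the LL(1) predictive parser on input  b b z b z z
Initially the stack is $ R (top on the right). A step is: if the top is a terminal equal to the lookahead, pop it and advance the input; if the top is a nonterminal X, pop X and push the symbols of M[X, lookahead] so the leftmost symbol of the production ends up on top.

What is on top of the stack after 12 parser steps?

z

step 1: stack=$ R  input=b b z b z z $  — expand R ::= b P U z
step 2: stack=$ z U P b  input=b b z b z z $  — match b
step 3: stack=$ z U P  input=b z b z z $  — expand P ::= R R
step 4: stack=$ z U R R  input=b z b z z $  — expand R ::= b P U z
step 5: stack=$ z U R z U P b  input=b z b z z $  — match b
step 6: stack=$ z U R z U P  input=z b z z $  — expand P ::= ε
step 7: stack=$ z U R z U  input=z b z z $  — expand U ::= ε
step 8: stack=$ z U R z  input=z b z z $  — match z
step 9: stack=$ z U R  input=b z z $  — expand R ::= b P U z
step 10: stack=$ z U z U P b  input=b z z $  — match b
step 11: stack=$ z U z U P  input=z z $  — expand P ::= ε
step 12: stack=$ z U z U  input=z z $  — expand U ::= ε
Stack after step 12: $ z U z (top = z).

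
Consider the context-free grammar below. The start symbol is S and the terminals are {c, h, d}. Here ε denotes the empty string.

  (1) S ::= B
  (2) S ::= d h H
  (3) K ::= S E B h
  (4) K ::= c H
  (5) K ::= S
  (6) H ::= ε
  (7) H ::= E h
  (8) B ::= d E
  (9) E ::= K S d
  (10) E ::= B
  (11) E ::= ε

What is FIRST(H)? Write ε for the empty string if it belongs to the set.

{ε, c, d, h}

FIRST(B): from B::=d E we get {d}. So FIRST(B) = {d}.
FIRST(S): from S::=B we get {d}; from S::=d h H we get {d}. So FIRST(S) = {d}.
FIRST(K): from K::=S E B h we get {d}; from K::=c H we get {c}; from K::=S we get {d}. So FIRST(K) = {c, d}.
FIRST(E): from E::=K S d we get {c, d}; from E::=B we get {d}; from E::=ε we get {ε}. So FIRST(E) = {ε, c, d}.
FIRST(H): from H::=ε we get {ε}; from H::=E h we get {c, d, h}. So FIRST(H) = {ε, c, d, h}.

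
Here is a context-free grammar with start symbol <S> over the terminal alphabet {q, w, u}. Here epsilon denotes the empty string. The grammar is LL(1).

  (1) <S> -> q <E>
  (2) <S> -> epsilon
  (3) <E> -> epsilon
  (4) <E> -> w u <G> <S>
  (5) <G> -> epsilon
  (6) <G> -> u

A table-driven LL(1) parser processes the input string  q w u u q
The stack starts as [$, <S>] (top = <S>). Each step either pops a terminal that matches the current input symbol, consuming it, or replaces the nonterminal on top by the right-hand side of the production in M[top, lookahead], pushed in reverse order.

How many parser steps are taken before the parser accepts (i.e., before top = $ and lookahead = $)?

10

      Stack          Input        Action
   1  $ <S>          q w u u q $  expand <S> -> q <E>
   2  $ <E> q        q w u u q $  match q
   3  $ <E>          w u u q $    expand <E> -> w u <G> <S>
   4  $ <S> <G> u w  w u u q $    match w
   5  $ <S> <G> u    u u q $      match u
   6  $ <S> <G>      u q $        expand <G> -> u
   7  $ <S> u        u q $        match u
   8  $ <S>          q $          expand <S> -> q <E>
   9  $ <E> q        q $          match q
  10  $ <E>          $            expand <E> -> epsilon
Accept reached after 10 steps.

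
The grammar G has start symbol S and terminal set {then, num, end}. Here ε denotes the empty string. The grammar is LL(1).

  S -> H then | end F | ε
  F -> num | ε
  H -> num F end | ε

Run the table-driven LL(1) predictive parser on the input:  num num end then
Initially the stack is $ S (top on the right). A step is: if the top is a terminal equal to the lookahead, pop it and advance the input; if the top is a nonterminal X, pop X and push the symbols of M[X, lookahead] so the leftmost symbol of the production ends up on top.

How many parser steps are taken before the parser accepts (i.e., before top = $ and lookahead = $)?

     Stack             Input               Action
  1  $ S               num num end then $  expand S -> H then
  2  $ then H          num num end then $  expand H -> num F end
  3  $ then end F num  num num end then $  match num
  4  $ then end F      num end then $      expand F -> num
  5  $ then end num    num end then $      match num
  6  $ then end        end then $          match end
  7  $ then            then $              match then
Accept reached after 7 steps.

7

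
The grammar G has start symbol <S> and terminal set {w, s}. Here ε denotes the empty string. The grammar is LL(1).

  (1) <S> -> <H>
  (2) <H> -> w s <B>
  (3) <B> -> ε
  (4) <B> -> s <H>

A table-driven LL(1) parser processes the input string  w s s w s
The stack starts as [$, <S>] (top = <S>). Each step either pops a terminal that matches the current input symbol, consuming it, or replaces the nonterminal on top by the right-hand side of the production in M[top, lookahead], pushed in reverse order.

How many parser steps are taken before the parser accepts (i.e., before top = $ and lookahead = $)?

10

      Stack      Input        Action
   1  $ <S>      w s s w s $  expand <S> -> <H>
   2  $ <H>      w s s w s $  expand <H> -> w s <B>
   3  $ <B> s w  w s s w s $  match w
   4  $ <B> s    s s w s $    match s
   5  $ <B>      s w s $      expand <B> -> s <H>
   6  $ <H> s    s w s $      match s
   7  $ <H>      w s $        expand <H> -> w s <B>
   8  $ <B> s w  w s $        match w
   9  $ <B> s    s $          match s
  10  $ <B>      $            expand <B> -> ε
Accept reached after 10 steps.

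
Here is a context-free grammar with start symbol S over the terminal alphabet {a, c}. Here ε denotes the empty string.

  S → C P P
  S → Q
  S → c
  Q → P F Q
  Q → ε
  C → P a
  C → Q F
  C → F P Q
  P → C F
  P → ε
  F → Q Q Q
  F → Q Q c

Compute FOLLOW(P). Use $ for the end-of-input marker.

{$, a, c}

FIRST(S) = {ε, a, c}  (via C P P, Q)
FIRST(Q) = {ε, a, c}  (via P F Q)
FIRST(F) = {ε, a, c}  (via Q Q Q, Q Q c)
FIRST(C) = {ε, a, c}  (via P a, Q F, F P Q)
FIRST(P) = {ε, a, c}  (via C F)
FOLLOW(S) includes $ since S is the start symbol.
FOLLOW(S): S appears on no right-hand side. Thus FOLLOW(S) = {$}.
FOLLOW(Q): in S→Q, the suffix after Q is empty, so FOLLOW(Q) ⊇ FOLLOW(S) = {$}; in Q→P F Q, the suffix after Q is empty (adds nothing new); in C→Q F, Q is followed by F with FIRST {ε, a, c}; in C→Q F, the suffix after Q is nullable, so FOLLOW(Q) ⊇ FOLLOW(C) = {$, a, c}; in C→F P Q, the suffix after Q is empty, so FOLLOW(Q) ⊇ FOLLOW(C) = {$, a, c}; in F→Q Q Q (occurrence 1), Q is followed by Q Q with FIRST {ε, a, c}; in F→Q Q Q (occurrence 1), the suffix after Q is nullable, so FOLLOW(Q) ⊇ FOLLOW(F) = {$, a, c}; in F→Q Q Q (occurrence 2), Q is followed by Q with FIRST {ε, a, c}; in F→Q Q Q (occurrence 2), the suffix after Q is nullable, so FOLLOW(Q) ⊇ FOLLOW(F) = {$, a, c}; in F→Q Q Q (occurrence 3), the suffix after Q is empty, so FOLLOW(Q) ⊇ FOLLOW(F) = {$, a, c}; in F→Q Q c (occurrence 1), Q is followed by Q c with FIRST {a, c}; in F→Q Q c (occurrence 2), Q is followed by c with FIRST {c}. Thus FOLLOW(Q) = {$, a, c}.
FOLLOW(C): in S→C P P, C is followed by P P with FIRST {ε, a, c}; in S→C P P, the suffix after C is nullable, so FOLLOW(C) ⊇ FOLLOW(S) = {$}; in P→C F, C is followed by F with FIRST {ε, a, c}; in P→C F, the suffix after C is nullable, so FOLLOW(C) ⊇ FOLLOW(P) = {$, a, c}. Thus FOLLOW(C) = {$, a, c}.
FOLLOW(P): in S→C P P (occurrence 1), P is followed by P with FIRST {ε, a, c}; in S→C P P (occurrence 1), the suffix after P is nullable, so FOLLOW(P) ⊇ FOLLOW(S) = {$}; in S→C P P (occurrence 2), the suffix after P is empty, so FOLLOW(P) ⊇ FOLLOW(S) = {$}; in Q→P F Q, P is followed by F Q with FIRST {ε, a, c}; in Q→P F Q, the suffix after P is nullable, so FOLLOW(P) ⊇ FOLLOW(Q) = {$, a, c}; in C→P a, P is followed by a with FIRST {a}; in C→F P Q, P is followed by Q with FIRST {ε, a, c}; in C→F P Q, the suffix after P is nullable, so FOLLOW(P) ⊇ FOLLOW(C) = {$, a, c}. Thus FOLLOW(P) = {$, a, c}.
FOLLOW(F): in Q→P F Q, F is followed by Q with FIRST {ε, a, c}; in Q→P F Q, the suffix after F is nullable, so FOLLOW(F) ⊇ FOLLOW(Q) = {$, a, c}; in C→Q F, the suffix after F is empty, so FOLLOW(F) ⊇ FOLLOW(C) = {$, a, c}; in C→F P Q, F is followed by P Q with FIRST {ε, a, c}; in C→F P Q, the suffix after F is nullable, so FOLLOW(F) ⊇ FOLLOW(C) = {$, a, c}; in P→C F, the suffix after F is empty, so FOLLOW(F) ⊇ FOLLOW(P) = {$, a, c}. Thus FOLLOW(F) = {$, a, c}.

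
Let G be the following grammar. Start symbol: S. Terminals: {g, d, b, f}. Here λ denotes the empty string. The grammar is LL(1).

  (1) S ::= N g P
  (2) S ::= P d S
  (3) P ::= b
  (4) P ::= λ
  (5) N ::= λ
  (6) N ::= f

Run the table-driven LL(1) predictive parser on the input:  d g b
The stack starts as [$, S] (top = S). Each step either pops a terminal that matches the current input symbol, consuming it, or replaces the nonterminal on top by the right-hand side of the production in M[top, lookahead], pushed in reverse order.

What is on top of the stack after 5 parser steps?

g

     Stack    Input    Action
  1  $ S      d g b $  expand S ::= P d S
  2  $ S d P  d g b $  expand P ::= λ
  3  $ S d    d g b $  match d
  4  $ S      g b $    expand S ::= N g P
  5  $ P g N  g b $    expand N ::= λ
Stack after step 5: $ P g (top = g).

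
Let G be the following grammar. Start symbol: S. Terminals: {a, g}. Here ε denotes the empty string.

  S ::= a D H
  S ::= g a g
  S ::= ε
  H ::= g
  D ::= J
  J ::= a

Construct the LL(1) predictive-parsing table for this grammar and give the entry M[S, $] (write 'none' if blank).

FIRST(S): from S::=a D H we get {a}; from S::=g a g we get {g}; from S::=ε we get {ε}. So FIRST(S) = {ε, a, g}.
FIRST(H): from H::=g we get {g}. So FIRST(H) = {g}.
FIRST(J): from J::=a we get {a}. So FIRST(J) = {a}.
FIRST(D): from D::=J we get {a}. So FIRST(D) = {a}.
FOLLOW(S) includes $ since S is the start symbol.
FOLLOW(S): S appears on no right-hand side. Thus FOLLOW(S) = {$}.
For S ::= a D H: FIRST(a D H) = {a}, so it goes in M[S, t] for t ∈ {a}.
For S ::= g a g: FIRST(g a g) = {g}, so it goes in M[S, t] for t ∈ {g}.
For S ::= ε: FIRST(ε) = {ε}, so it goes in M[S, t] for t ∈ {}; since ε ∈ FIRST, also for every t ∈ FOLLOW(S) = {$}.

S ::= ε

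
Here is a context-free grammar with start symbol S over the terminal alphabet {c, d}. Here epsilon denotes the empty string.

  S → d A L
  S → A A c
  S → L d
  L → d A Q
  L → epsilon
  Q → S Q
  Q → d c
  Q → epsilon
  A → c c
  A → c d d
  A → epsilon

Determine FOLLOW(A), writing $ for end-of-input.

FIRST(L): from L→d A Q we get {d}; from L→epsilon we get {epsilon}. So FIRST(L) = {epsilon, d}.
FIRST(A): from A→c c we get {c}; from A→c d d we get {c}; from A→epsilon we get {epsilon}. So FIRST(A) = {epsilon, c}.
FIRST(S): from S→d A L we get {d}; from S→A A c we get {c}; from S→L d we get {d}. So FIRST(S) = {c, d}.
FIRST(Q): from Q→S Q we get {c, d}; from Q→d c we get {d}; from Q→epsilon we get {epsilon}. So FIRST(Q) = {epsilon, c, d}.
FOLLOW(S) includes $ since S is the start symbol.
FOLLOW(S): in Q→S Q, S is followed by Q with FIRST {epsilon, c, d}; in Q→S Q, the suffix after S is nullable, so FOLLOW(S) ⊇ FOLLOW(Q) = {$, c, d}. Thus FOLLOW(S) = {$, c, d}.
FOLLOW(L): in S→d A L, the suffix after L is empty, so FOLLOW(L) ⊇ FOLLOW(S) = {$, c, d}; in S→L d, L is followed by d with FIRST {d}. Thus FOLLOW(L) = {$, c, d}.
FOLLOW(Q): in L→d A Q, the suffix after Q is empty, so FOLLOW(Q) ⊇ FOLLOW(L) = {$, c, d}; in Q→S Q, the suffix after Q is empty (adds nothing new). Thus FOLLOW(Q) = {$, c, d}.
FOLLOW(A): in S→d A L, A is followed by L with FIRST {epsilon, d}; in S→d A L, the suffix after A is nullable, so FOLLOW(A) ⊇ FOLLOW(S) = {$, c, d}; in S→A A c (occurrence 1), A is followed by A c with FIRST {c}; in S→A A c (occurrence 2), A is followed by c with FIRST {c}; in L→d A Q, A is followed by Q with FIRST {epsilon, c, d}; in L→d A Q, the suffix after A is nullable, so FOLLOW(A) ⊇ FOLLOW(L) = {$, c, d}. Thus FOLLOW(A) = {$, c, d}.

{$, c, d}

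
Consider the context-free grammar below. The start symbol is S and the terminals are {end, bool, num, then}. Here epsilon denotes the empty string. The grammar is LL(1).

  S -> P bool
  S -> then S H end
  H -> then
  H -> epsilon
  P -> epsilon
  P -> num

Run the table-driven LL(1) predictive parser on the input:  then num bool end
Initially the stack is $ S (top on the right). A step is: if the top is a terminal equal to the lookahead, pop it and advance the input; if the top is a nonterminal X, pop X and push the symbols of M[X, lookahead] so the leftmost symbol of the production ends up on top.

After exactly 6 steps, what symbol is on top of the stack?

step 1: stack=$ S  input=then num bool end $  — expand S -> then S H end
step 2: stack=$ end H S then  input=then num bool end $  — match then
step 3: stack=$ end H S  input=num bool end $  — expand S -> P bool
step 4: stack=$ end H bool P  input=num bool end $  — expand P -> num
step 5: stack=$ end H bool num  input=num bool end $  — match num
step 6: stack=$ end H bool  input=bool end $  — match bool
Stack after step 6: $ end H (top = H).

H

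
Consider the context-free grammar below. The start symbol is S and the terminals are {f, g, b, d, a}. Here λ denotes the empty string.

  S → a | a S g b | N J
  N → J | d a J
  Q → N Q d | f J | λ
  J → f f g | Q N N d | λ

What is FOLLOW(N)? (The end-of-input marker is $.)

FIRST(S): from S→a we get {a}; from S→a S g b we get {a}; from S→N J we get {λ, d, f}. So FIRST(S) = {λ, a, d, f}.
FIRST(N): from N→J we get {λ, d, f}; from N→d a J we get {d}. So FIRST(N) = {λ, d, f}.
FIRST(Q): from Q→N Q d we get {d, f}; from Q→f J we get {f}; from Q→λ we get {λ}. So FIRST(Q) = {λ, d, f}.
FIRST(J): from J→f f g we get {f}; from J→Q N N d we get {d, f}; from J→λ we get {λ}. So FIRST(J) = {λ, d, f}.
FOLLOW(S) includes $ since S is the start symbol.
FOLLOW(S): in S→a S g b, S is followed by g b with FIRST {g}. Thus FOLLOW(S) = {$, g}.
FOLLOW(N): in S→N J, N is followed by J with FIRST {λ, d, f}; in S→N J, the suffix after N is nullable, so FOLLOW(N) ⊇ FOLLOW(S) = {$, g}; in Q→N Q d, N is followed by Q d with FIRST {d, f}; in J→Q N N d (occurrence 1), N is followed by N d with FIRST {d, f}; in J→Q N N d (occurrence 2), N is followed by d with FIRST {d}. Thus FOLLOW(N) = {$, d, f, g}.
FOLLOW(Q): in Q→N Q d, Q is followed by d with FIRST {d}; in J→Q N N d, Q is followed by N N d with FIRST {d, f}. Thus FOLLOW(Q) = {d, f}.
FOLLOW(J): in S→N J, the suffix after J is empty, so FOLLOW(J) ⊇ FOLLOW(S) = {$, g}; in N→J, the suffix after J is empty, so FOLLOW(J) ⊇ FOLLOW(N) = {$, d, f, g}; in N→d a J, the suffix after J is empty, so FOLLOW(J) ⊇ FOLLOW(N) = {$, d, f, g}; in Q→f J, the suffix after J is empty, so FOLLOW(J) ⊇ FOLLOW(Q) = {d, f}. Thus FOLLOW(J) = {$, d, f, g}.

{$, d, f, g}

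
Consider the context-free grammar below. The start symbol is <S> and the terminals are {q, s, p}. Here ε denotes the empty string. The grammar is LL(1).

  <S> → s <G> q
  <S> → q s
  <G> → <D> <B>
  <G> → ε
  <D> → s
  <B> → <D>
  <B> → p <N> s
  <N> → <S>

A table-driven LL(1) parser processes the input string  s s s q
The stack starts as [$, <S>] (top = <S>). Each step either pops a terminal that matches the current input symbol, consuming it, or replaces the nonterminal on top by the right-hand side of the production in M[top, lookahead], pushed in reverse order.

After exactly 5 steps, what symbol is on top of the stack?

<B>

     Stack        Input      Action
  1  $ <S>        s s s q $  expand <S> → s <G> q
  2  $ q <G> s    s s s q $  match s
  3  $ q <G>      s s q $    expand <G> → <D> <B>
  4  $ q <B> <D>  s s q $    expand <D> → s
  5  $ q <B> s    s s q $    match s
Stack after step 5: $ q <B> (top = <B>).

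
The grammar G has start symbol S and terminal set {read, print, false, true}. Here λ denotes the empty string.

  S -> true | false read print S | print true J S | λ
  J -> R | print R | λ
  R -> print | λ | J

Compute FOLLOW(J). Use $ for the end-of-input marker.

{$, false, print, true}

FIRST(S) = {λ, false, print, true}
FIRST(J) = {λ, print}  (via R)
FIRST(R) = {λ, print}  (via J)
FOLLOW(S) includes $ since S is the start symbol.
FOLLOW(S): in S->false read print S, the suffix after S is empty (adds nothing new); in S->print true J S, the suffix after S is empty (adds nothing new). Thus FOLLOW(S) = {$}.
FOLLOW(J): in S->print true J S, J is followed by S with FIRST {λ, false, print, true}; in S->print true J S, the suffix after J is nullable, so FOLLOW(J) ⊇ FOLLOW(S) = {$}; in R->J, the suffix after J is empty, so FOLLOW(J) ⊇ FOLLOW(R) = {$, false, print, true}. Thus FOLLOW(J) = {$, false, print, true}.
FOLLOW(R): in J->R, the suffix after R is empty, so FOLLOW(R) ⊇ FOLLOW(J) = {$, false, print, true}; in J->print R, the suffix after R is empty, so FOLLOW(R) ⊇ FOLLOW(J) = {$, false, print, true}. Thus FOLLOW(R) = {$, false, print, true}.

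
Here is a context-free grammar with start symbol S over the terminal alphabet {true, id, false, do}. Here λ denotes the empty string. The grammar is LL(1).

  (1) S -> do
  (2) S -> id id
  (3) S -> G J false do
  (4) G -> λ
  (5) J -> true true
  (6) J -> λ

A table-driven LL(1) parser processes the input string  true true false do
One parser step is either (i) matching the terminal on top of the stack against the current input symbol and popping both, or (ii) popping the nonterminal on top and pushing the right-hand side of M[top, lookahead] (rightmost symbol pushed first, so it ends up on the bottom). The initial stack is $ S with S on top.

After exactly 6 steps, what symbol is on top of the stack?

do

step 1: stack=$ S  input=true true false do $  — expand S -> G J false do
step 2: stack=$ do false J G  input=true true false do $  — expand G -> λ
step 3: stack=$ do false J  input=true true false do $  — expand J -> true true
step 4: stack=$ do false true true  input=true true false do $  — match true
step 5: stack=$ do false true  input=true false do $  — match true
step 6: stack=$ do false  input=false do $  — match false
Stack after step 6: $ do (top = do).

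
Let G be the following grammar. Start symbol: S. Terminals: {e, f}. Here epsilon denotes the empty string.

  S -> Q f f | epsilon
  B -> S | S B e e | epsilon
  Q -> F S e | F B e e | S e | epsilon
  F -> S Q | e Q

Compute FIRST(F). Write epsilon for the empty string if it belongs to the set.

FIRST(S): from S->Q f f we get {e, f}; from S->epsilon we get {epsilon}. So FIRST(S) = {epsilon, e, f}.
FIRST(B): from B->S we get {epsilon, e, f}; from B->S B e e we get {e, f}; from B->epsilon we get {epsilon}. So FIRST(B) = {epsilon, e, f}.
FIRST(Q): from Q->F S e we get {e, f}; from Q->F B e e we get {e, f}; from Q->S e we get {e, f}; from Q->epsilon we get {epsilon}. So FIRST(Q) = {epsilon, e, f}.
FIRST(F): from F->S Q we get {epsilon, e, f}; from F->e Q we get {e}. So FIRST(F) = {epsilon, e, f}.

{epsilon, e, f}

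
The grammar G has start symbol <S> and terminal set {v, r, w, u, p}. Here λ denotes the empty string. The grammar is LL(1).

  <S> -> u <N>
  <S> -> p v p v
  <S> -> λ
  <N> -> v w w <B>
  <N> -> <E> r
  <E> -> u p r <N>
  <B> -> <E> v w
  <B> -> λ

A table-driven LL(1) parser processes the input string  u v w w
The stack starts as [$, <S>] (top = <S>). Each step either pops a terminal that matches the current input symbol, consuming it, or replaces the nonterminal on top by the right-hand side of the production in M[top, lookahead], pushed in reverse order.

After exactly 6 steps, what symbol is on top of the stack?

step 1: stack=$ <S>  input=u v w w $  — expand <S> -> u <N>
step 2: stack=$ <N> u  input=u v w w $  — match u
step 3: stack=$ <N>  input=v w w $  — expand <N> -> v w w <B>
step 4: stack=$ <B> w w v  input=v w w $  — match v
step 5: stack=$ <B> w w  input=w w $  — match w
step 6: stack=$ <B> w  input=w $  — match w
Stack after step 6: $ <B> (top = <B>).

<B>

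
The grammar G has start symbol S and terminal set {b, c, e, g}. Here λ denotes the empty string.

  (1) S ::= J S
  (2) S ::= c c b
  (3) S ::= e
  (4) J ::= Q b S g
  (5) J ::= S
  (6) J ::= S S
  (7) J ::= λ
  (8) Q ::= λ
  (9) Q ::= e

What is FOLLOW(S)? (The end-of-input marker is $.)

FIRST(Q): from Q::=λ we get {λ}; from Q::=e we get {e}. So FIRST(Q) = {λ, e}.
FIRST(S): from S::=J S we get {b, c, e}; from S::=c c b we get {c}; from S::=e we get {e}. So FIRST(S) = {b, c, e}.
FIRST(J): from J::=Q b S g we get {b, e}; from J::=S we get {b, c, e}; from J::=S S we get {b, c, e}; from J::=λ we get {λ}. So FIRST(J) = {λ, b, c, e}.
FOLLOW(S) includes $ since S is the start symbol.
FOLLOW(J): in S::=J S, J is followed by S with FIRST {b, c, e}. Thus FOLLOW(J) = {b, c, e}.
FOLLOW(S): in S::=J S, the suffix after S is empty (adds nothing new); in J::=Q b S g, S is followed by g with FIRST {g}; in J::=S, the suffix after S is empty, so FOLLOW(S) ⊇ FOLLOW(J) = {b, c, e}; in J::=S S (occurrence 1), S is followed by S with FIRST {b, c, e}; in J::=S S (occurrence 2), the suffix after S is empty, so FOLLOW(S) ⊇ FOLLOW(J) = {b, c, e}. Thus FOLLOW(S) = {$, b, c, e, g}.
FOLLOW(Q): in J::=Q b S g, Q is followed by b S g with FIRST {b}. Thus FOLLOW(Q) = {b}.

{$, b, c, e, g}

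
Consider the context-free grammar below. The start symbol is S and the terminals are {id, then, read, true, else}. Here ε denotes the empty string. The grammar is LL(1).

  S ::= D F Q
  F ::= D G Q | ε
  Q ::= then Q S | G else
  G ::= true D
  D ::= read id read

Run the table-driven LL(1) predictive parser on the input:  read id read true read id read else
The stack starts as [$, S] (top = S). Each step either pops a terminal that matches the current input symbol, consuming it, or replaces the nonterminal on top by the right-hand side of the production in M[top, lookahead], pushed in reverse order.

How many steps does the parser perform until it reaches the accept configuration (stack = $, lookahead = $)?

14

step 1: stack=$ S  input=read id read true read id read else $  — expand S ::= D F Q
step 2: stack=$ Q F D  input=read id read true read id read else $  — expand D ::= read id read
step 3: stack=$ Q F read id read  input=read id read true read id read else $  — match read
step 4: stack=$ Q F read id  input=id read true read id read else $  — match id
step 5: stack=$ Q F read  input=read true read id read else $  — match read
step 6: stack=$ Q F  input=true read id read else $  — expand F ::= ε
step 7: stack=$ Q  input=true read id read else $  — expand Q ::= G else
step 8: stack=$ else G  input=true read id read else $  — expand G ::= true D
step 9: stack=$ else D true  input=true read id read else $  — match true
step 10: stack=$ else D  input=read id read else $  — expand D ::= read id read
step 11: stack=$ else read id read  input=read id read else $  — match read
step 12: stack=$ else read id  input=id read else $  — match id
step 13: stack=$ else read  input=read else $  — match read
step 14: stack=$ else  input=else $  — match else
Accept reached after 14 steps.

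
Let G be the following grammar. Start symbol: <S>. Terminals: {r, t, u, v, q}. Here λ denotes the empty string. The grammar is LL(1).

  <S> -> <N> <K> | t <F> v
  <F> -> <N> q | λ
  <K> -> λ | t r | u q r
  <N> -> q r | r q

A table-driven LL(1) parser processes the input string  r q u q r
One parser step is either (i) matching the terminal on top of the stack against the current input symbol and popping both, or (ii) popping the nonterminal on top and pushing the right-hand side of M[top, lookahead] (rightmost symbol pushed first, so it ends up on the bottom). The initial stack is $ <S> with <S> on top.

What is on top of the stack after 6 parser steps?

step 1: stack=$ <S>  input=r q u q r $  — expand <S> -> <N> <K>
step 2: stack=$ <K> <N>  input=r q u q r $  — expand <N> -> r q
step 3: stack=$ <K> q r  input=r q u q r $  — match r
step 4: stack=$ <K> q  input=q u q r $  — match q
step 5: stack=$ <K>  input=u q r $  — expand <K> -> u q r
step 6: stack=$ r q u  input=u q r $  — match u
Stack after step 6: $ r q (top = q).

q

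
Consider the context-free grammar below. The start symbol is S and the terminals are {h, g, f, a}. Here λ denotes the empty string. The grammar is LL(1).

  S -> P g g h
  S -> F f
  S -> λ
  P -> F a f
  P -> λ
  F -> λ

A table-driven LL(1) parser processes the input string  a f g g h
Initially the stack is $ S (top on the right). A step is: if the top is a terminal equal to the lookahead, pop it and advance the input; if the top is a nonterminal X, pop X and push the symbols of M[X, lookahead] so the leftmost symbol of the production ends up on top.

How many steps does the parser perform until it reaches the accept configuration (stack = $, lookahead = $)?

8

step 1: stack=$ S  input=a f g g h $  — expand S -> P g g h
step 2: stack=$ h g g P  input=a f g g h $  — expand P -> F a f
step 3: stack=$ h g g f a F  input=a f g g h $  — expand F -> λ
step 4: stack=$ h g g f a  input=a f g g h $  — match a
step 5: stack=$ h g g f  input=f g g h $  — match f
step 6: stack=$ h g g  input=g g h $  — match g
step 7: stack=$ h g  input=g h $  — match g
step 8: stack=$ h  input=h $  — match h
Accept reached after 8 steps.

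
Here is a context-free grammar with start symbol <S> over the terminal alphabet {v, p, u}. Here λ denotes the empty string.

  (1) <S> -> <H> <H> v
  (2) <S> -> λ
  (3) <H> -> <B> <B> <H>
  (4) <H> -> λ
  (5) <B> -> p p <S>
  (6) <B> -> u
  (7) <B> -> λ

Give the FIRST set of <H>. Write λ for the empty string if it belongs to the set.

{λ, p, u}

FIRST(<B>): from <B>->p p <S> we get {p}; from <B>->u we get {u}; from <B>->λ we get {λ}. So FIRST(<B>) = {λ, p, u}.
FIRST(<H>): from <H>-><B> <B> <H> we get {λ, p, u}; from <H>->λ we get {λ}. So FIRST(<H>) = {λ, p, u}.
FIRST(<S>): from <S>-><H> <H> v we get {p, u, v}; from <S>->λ we get {λ}. So FIRST(<S>) = {λ, p, u, v}.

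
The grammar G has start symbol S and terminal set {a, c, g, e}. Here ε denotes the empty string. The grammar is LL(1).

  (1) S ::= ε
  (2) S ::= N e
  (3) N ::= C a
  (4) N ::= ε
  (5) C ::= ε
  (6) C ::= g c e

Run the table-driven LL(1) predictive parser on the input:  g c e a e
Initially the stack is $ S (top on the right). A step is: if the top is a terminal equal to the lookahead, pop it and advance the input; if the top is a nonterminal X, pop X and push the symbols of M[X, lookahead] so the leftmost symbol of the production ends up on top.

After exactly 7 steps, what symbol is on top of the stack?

e

     Stack        Input        Action
  1  $ S          g c e a e $  expand S ::= N e
  2  $ e N        g c e a e $  expand N ::= C a
  3  $ e a C      g c e a e $  expand C ::= g c e
  4  $ e a e c g  g c e a e $  match g
  5  $ e a e c    c e a e $    match c
  6  $ e a e      e a e $      match e
  7  $ e a        a e $        match a
Stack after step 7: $ e (top = e).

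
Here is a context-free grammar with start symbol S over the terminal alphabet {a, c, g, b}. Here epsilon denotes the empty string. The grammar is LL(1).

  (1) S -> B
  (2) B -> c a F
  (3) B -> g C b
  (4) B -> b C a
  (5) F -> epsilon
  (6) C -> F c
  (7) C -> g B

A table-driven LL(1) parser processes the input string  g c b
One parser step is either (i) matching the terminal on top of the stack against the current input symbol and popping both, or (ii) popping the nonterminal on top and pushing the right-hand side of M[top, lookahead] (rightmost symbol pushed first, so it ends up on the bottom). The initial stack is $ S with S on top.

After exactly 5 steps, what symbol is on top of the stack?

c

     Stack    Input    Action
  1  $ S      g c b $  expand S -> B
  2  $ B      g c b $  expand B -> g C b
  3  $ b C g  g c b $  match g
  4  $ b C    c b $    expand C -> F c
  5  $ b c F  c b $    expand F -> epsilon
Stack after step 5: $ b c (top = c).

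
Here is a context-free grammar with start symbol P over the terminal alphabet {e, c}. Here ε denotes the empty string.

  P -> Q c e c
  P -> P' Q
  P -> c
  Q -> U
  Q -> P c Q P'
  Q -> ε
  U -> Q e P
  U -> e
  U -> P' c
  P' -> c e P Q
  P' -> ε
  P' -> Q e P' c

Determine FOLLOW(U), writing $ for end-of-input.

{$, c, e}

FIRST(P) = {ε, c, e}  (via Q c e c, P' Q)
FIRST(Q) = {ε, c, e}  (via U, P c Q P')
FIRST(P') = {ε, c, e}  (via Q e P' c)
FIRST(U) = {c, e}  (via Q e P, P' c)
FOLLOW(P) includes $ since P is the start symbol.
FOLLOW(P): in Q->P c Q P', P is followed by c Q P' with FIRST {c}; in U->Q e P, the suffix after P is empty, so FOLLOW(P) ⊇ FOLLOW(U) = {$, c, e}; in P'->c e P Q, P is followed by Q with FIRST {ε, c, e}; in P'->c e P Q, the suffix after P is nullable, so FOLLOW(P) ⊇ FOLLOW(P') = {$, c, e}. Thus FOLLOW(P) = {$, c, e}.
FOLLOW(Q): in P->Q c e c, Q is followed by c e c with FIRST {c}; in P->P' Q, the suffix after Q is empty, so FOLLOW(Q) ⊇ FOLLOW(P) = {$, c, e}; in Q->P c Q P', Q is followed by P' with FIRST {ε, c, e}; in Q->P c Q P', the suffix after Q is nullable (adds nothing new); in U->Q e P, Q is followed by e P with FIRST {e}; in P'->c e P Q, the suffix after Q is empty, so FOLLOW(Q) ⊇ FOLLOW(P') = {$, c, e}; in P'->Q e P' c, Q is followed by e P' c with FIRST {e}. Thus FOLLOW(Q) = {$, c, e}.
FOLLOW(U): in Q->U, the suffix after U is empty, so FOLLOW(U) ⊇ FOLLOW(Q) = {$, c, e}. Thus FOLLOW(U) = {$, c, e}.
FOLLOW(P'): in P->P' Q, P' is followed by Q with FIRST {ε, c, e}; in P->P' Q, the suffix after P' is nullable, so FOLLOW(P') ⊇ FOLLOW(P) = {$, c, e}; in Q->P c Q P', the suffix after P' is empty, so FOLLOW(P') ⊇ FOLLOW(Q) = {$, c, e}; in U->P' c, P' is followed by c with FIRST {c}; in P'->Q e P' c, P' is followed by c with FIRST {c}. Thus FOLLOW(P') = {$, c, e}.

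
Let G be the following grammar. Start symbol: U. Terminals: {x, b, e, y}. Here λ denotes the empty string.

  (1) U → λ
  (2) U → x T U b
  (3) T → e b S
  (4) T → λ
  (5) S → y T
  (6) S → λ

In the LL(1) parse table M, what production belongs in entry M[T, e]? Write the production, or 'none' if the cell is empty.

T → e b S

FIRST(U) = {λ, x}
FIRST(T) = {λ, e}
FIRST(S) = {λ, y}
FOLLOW(U) includes $ since U is the start symbol.
FOLLOW(T): in U→x T U b, T is followed by U b with FIRST {b, x}; in S→y T, the suffix after T is empty, so FOLLOW(T) ⊇ FOLLOW(S) = {b, x}. Thus FOLLOW(T) = {b, x}.
FOLLOW(S): in T→e b S, the suffix after S is empty, so FOLLOW(S) ⊇ FOLLOW(T) = {b, x}. Thus FOLLOW(S) = {b, x}.
For T → e b S: FIRST(e b S) = {e}, so it goes in M[T, t] for t ∈ {e}.
For T → λ: FIRST(λ) = {λ}, so it goes in M[T, t] for t ∈ {}; since λ ∈ FIRST, also for every t ∈ FOLLOW(T) = {b, x}.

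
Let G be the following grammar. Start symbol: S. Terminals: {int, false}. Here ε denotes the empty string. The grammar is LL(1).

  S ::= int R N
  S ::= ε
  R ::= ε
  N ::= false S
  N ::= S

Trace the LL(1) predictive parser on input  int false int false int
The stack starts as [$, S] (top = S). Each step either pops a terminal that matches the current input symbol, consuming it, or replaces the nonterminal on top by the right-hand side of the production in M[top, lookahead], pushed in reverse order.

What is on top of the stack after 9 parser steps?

false

step 1: stack=$ S  input=int false int false int $  — expand S ::= int R N
step 2: stack=$ N R int  input=int false int false int $  — match int
step 3: stack=$ N R  input=false int false int $  — expand R ::= ε
step 4: stack=$ N  input=false int false int $  — expand N ::= false S
step 5: stack=$ S false  input=false int false int $  — match false
step 6: stack=$ S  input=int false int $  — expand S ::= int R N
step 7: stack=$ N R int  input=int false int $  — match int
step 8: stack=$ N R  input=false int $  — expand R ::= ε
step 9: stack=$ N  input=false int $  — expand N ::= false S
Stack after step 9: $ S false (top = false).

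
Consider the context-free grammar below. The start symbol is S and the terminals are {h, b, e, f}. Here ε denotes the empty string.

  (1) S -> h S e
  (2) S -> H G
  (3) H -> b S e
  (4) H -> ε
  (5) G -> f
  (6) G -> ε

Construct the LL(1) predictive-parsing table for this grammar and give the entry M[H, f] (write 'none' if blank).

H -> ε

FIRST(H): from H->b S e we get {b}; from H->ε we get {ε}. So FIRST(H) = {ε, b}.
FIRST(G): from G->f we get {f}; from G->ε we get {ε}. So FIRST(G) = {ε, f}.
FIRST(S): from S->h S e we get {h}; from S->H G we get {ε, b, f}. So FIRST(S) = {ε, b, f, h}.
FOLLOW(S) includes $ since S is the start symbol.
FOLLOW(S): in S->h S e, S is followed by e with FIRST {e}; in H->b S e, S is followed by e with FIRST {e}. Thus FOLLOW(S) = {$, e}.
FOLLOW(H): in S->H G, H is followed by G with FIRST {ε, f}; in S->H G, the suffix after H is nullable, so FOLLOW(H) ⊇ FOLLOW(S) = {$, e}. Thus FOLLOW(H) = {$, e, f}.
For H -> b S e: FIRST(b S e) = {b}, so it goes in M[H, t] for t ∈ {b}.
For H -> ε: FIRST(ε) = {ε}, so it goes in M[H, t] for t ∈ {}; since ε ∈ FIRST, also for every t ∈ FOLLOW(H) = {$, e, f}.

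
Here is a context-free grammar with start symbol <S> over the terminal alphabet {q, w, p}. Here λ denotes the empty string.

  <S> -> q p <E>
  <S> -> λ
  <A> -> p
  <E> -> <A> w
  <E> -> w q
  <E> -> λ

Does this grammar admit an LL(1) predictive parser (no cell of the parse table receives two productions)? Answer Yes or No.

FIRST(<S>) = {λ, q}
FIRST(<A>) = {p}
FIRST(<E>) = {λ, p, w}
FOLLOW(<S>) = {$}
FOLLOW(<A>) = {w}
FOLLOW(<E>) = {$}
Each cell of M receives at most one production.

Yes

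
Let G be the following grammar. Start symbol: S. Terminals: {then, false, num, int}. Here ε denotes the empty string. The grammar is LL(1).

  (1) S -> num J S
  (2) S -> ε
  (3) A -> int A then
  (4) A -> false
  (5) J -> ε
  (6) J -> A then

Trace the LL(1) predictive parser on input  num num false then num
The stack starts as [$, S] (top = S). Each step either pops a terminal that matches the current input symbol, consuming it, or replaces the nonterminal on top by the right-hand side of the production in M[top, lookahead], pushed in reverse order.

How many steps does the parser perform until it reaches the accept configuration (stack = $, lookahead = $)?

      Stack           Input                     Action
   1  $ S             num num false then num $  expand S -> num J S
   2  $ S J num       num num false then num $  match num
   3  $ S J           num false then num $      expand J -> ε
   4  $ S             num false then num $      expand S -> num J S
   5  $ S J num       num false then num $      match num
   6  $ S J           false then num $          expand J -> A then
   7  $ S then A      false then num $          expand A -> false
   8  $ S then false  false then num $          match false
   9  $ S then        then num $                match then
  10  $ S             num $                     expand S -> num J S
  11  $ S J num       num $                     match num
  12  $ S J           $                         expand J -> ε
  13  $ S             $                         expand S -> ε
Accept reached after 13 steps.

13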